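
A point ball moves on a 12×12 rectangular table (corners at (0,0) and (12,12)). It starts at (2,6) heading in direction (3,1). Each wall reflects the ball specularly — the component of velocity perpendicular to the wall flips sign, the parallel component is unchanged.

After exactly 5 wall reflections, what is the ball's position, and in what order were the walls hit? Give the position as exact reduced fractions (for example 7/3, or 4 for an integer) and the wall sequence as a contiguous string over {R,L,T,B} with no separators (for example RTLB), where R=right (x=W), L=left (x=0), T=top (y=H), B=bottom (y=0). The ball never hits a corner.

1. t=10/3 → R at (12,28/3); v=(-3,1)
2. t=8/3 → T at (4,12); v=(-3,-1)
3. t=4/3 → L at (0,32/3); v=(3,-1)
4. t=4 → R at (12,20/3); v=(-3,-1)
5. t=4 → L at (0,8/3); v=(3,-1)

Final position: (0,8/3)
Wall sequence: RTLRL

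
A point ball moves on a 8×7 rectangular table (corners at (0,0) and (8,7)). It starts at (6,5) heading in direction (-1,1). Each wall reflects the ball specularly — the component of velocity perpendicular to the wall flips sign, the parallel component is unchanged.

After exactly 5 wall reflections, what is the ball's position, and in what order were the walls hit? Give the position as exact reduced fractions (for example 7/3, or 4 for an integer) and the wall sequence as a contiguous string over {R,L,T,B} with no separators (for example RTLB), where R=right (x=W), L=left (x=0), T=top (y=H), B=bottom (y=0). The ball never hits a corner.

Final position: (6,7)
Wall sequence: TLBRT

1. t=2 → T at (4,7); v=(-1,-1)
2. t=4 → L at (0,3); v=(1,-1)
3. t=3 → B at (3,0); v=(1,1)
4. t=5 → R at (8,5); v=(-1,1)
5. t=2 → T at (6,7); v=(-1,-1)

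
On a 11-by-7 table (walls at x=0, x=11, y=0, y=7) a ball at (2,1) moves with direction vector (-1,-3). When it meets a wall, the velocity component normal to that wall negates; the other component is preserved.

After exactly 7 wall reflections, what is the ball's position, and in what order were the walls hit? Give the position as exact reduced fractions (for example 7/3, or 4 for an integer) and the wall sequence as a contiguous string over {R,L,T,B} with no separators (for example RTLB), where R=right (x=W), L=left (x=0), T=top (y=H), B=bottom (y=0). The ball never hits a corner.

Final position: (10,7)
Wall sequence: BLTBTBT

1. t=1/3 → B at (5/3,0); v=(-1,3)
2. t=5/3 → L at (0,5); v=(1,3)
3. t=2/3 → T at (2/3,7); v=(1,-3)
4. t=7/3 → B at (3,0); v=(1,3)
5. t=7/3 → T at (16/3,7); v=(1,-3)
6. t=7/3 → B at (23/3,0); v=(1,3)
7. t=7/3 → T at (10,7); v=(1,-3)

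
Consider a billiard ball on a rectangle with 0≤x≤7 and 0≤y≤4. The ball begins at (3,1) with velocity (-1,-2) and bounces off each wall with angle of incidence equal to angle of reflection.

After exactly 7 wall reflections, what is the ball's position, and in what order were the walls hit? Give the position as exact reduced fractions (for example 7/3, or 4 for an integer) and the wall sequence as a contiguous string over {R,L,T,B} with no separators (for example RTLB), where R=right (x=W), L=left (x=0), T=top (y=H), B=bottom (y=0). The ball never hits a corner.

1. t=1/2 → B at (5/2,0); v=(-1,2)
2. t=2 → T at (1/2,4); v=(-1,-2)
3. t=1/2 → L at (0,3); v=(1,-2)
4. t=3/2 → B at (3/2,0); v=(1,2)
5. t=2 → T at (7/2,4); v=(1,-2)
6. t=2 → B at (11/2,0); v=(1,2)
7. t=3/2 → R at (7,3); v=(-1,2)

Final position: (7,3)
Wall sequence: BTLBTBR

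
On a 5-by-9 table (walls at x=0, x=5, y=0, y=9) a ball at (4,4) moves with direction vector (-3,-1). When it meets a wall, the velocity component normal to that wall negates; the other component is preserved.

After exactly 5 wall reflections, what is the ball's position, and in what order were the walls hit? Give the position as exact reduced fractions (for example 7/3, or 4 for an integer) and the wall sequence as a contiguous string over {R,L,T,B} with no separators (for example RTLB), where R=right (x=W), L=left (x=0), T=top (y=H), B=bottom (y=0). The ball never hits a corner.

Final position: (5,7/3)
Wall sequence: LRBLR

1. t=4/3 → L at (0,8/3); v=(3,-1)
2. t=5/3 → R at (5,1); v=(-3,-1)
3. t=1 → B at (2,0); v=(-3,1)
4. t=2/3 → L at (0,2/3); v=(3,1)
5. t=5/3 → R at (5,7/3); v=(-3,1)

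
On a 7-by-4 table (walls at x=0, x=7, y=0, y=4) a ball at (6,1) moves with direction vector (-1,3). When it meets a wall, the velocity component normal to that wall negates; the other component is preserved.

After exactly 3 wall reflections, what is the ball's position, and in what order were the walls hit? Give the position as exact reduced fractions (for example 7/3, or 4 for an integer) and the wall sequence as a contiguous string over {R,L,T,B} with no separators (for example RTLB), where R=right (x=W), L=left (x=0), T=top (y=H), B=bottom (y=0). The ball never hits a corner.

Final position: (7/3,4)
Wall sequence: TBT

1. t=1 → T at (5,4); v=(-1,-3)
2. t=4/3 → B at (11/3,0); v=(-1,3)
3. t=4/3 → T at (7/3,4); v=(-1,-3)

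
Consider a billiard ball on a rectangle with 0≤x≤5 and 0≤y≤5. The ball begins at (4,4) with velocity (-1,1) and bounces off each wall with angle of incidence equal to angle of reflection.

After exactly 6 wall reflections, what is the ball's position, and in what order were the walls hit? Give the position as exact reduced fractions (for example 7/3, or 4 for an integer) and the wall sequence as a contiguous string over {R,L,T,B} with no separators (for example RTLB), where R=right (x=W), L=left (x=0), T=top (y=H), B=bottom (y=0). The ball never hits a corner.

Final position: (0,2)
Wall sequence: TLBRTL

1. t=1 → T at (3,5); v=(-1,-1)
2. t=3 → L at (0,2); v=(1,-1)
3. t=2 → B at (2,0); v=(1,1)
4. t=3 → R at (5,3); v=(-1,1)
5. t=2 → T at (3,5); v=(-1,-1)
6. t=3 → L at (0,2); v=(1,-1)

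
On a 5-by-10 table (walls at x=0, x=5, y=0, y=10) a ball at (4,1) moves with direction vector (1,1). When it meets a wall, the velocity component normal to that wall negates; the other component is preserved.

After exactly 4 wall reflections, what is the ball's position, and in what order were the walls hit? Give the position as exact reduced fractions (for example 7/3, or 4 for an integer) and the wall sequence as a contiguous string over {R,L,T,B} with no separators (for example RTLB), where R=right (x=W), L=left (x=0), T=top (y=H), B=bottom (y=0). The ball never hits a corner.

1. t=1 → R at (5,2); v=(-1,1)
2. t=5 → L at (0,7); v=(1,1)
3. t=3 → T at (3,10); v=(1,-1)
4. t=2 → R at (5,8); v=(-1,-1)

Final position: (5,8)
Wall sequence: RLTR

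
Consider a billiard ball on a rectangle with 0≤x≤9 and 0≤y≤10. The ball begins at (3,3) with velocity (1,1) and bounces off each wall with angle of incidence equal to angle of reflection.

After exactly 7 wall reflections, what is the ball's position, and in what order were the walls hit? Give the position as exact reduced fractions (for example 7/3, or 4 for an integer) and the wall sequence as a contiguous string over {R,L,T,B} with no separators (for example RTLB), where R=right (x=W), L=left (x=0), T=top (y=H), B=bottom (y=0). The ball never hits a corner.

Final position: (0,4)
Wall sequence: RTLBRTL

1. t=6 → R at (9,9); v=(-1,1)
2. t=1 → T at (8,10); v=(-1,-1)
3. t=8 → L at (0,2); v=(1,-1)
4. t=2 → B at (2,0); v=(1,1)
5. t=7 → R at (9,7); v=(-1,1)
6. t=3 → T at (6,10); v=(-1,-1)
7. t=6 → L at (0,4); v=(1,-1)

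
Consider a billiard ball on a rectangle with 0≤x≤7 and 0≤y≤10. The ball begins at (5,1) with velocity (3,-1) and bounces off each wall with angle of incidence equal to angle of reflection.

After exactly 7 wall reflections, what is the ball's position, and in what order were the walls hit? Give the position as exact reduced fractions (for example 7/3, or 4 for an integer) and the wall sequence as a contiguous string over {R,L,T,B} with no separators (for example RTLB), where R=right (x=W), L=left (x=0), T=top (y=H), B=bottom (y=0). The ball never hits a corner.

Final position: (4,10)
Wall sequence: RBLRLRT

1. t=2/3 → R at (7,1/3); v=(-3,-1)
2. t=1/3 → B at (6,0); v=(-3,1)
3. t=2 → L at (0,2); v=(3,1)
4. t=7/3 → R at (7,13/3); v=(-3,1)
5. t=7/3 → L at (0,20/3); v=(3,1)
6. t=7/3 → R at (7,9); v=(-3,1)
7. t=1 → T at (4,10); v=(-3,-1)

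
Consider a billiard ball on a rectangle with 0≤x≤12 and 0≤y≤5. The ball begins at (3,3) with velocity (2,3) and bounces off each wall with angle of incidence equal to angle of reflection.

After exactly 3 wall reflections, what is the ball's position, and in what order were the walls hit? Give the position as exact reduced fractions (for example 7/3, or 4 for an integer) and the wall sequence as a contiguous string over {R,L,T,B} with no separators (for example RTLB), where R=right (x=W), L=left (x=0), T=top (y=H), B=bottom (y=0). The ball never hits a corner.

Final position: (11,5)
Wall sequence: TBT

1. t=2/3 → T at (13/3,5); v=(2,-3)
2. t=5/3 → B at (23/3,0); v=(2,3)
3. t=5/3 → T at (11,5); v=(2,-3)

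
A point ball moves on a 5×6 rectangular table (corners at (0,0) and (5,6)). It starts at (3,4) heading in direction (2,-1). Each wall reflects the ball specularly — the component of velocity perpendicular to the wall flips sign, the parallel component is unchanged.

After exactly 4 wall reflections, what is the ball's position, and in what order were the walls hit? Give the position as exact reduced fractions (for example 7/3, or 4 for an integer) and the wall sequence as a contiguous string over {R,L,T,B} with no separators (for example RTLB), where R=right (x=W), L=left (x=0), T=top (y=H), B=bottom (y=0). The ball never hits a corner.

1. t=1 → R at (5,3); v=(-2,-1)
2. t=5/2 → L at (0,1/2); v=(2,-1)
3. t=1/2 → B at (1,0); v=(2,1)
4. t=2 → R at (5,2); v=(-2,1)

Final position: (5,2)
Wall sequence: RLBR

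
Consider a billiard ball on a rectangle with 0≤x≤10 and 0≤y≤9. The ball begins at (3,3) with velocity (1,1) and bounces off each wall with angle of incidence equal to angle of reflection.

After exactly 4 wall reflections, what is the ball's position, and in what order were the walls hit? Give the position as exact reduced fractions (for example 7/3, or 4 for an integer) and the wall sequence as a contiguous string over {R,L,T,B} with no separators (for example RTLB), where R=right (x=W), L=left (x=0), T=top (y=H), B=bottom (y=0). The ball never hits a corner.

Final position: (0,2)
Wall sequence: TRBL

1. t=6 → T at (9,9); v=(1,-1)
2. t=1 → R at (10,8); v=(-1,-1)
3. t=8 → B at (2,0); v=(-1,1)
4. t=2 → L at (0,2); v=(1,1)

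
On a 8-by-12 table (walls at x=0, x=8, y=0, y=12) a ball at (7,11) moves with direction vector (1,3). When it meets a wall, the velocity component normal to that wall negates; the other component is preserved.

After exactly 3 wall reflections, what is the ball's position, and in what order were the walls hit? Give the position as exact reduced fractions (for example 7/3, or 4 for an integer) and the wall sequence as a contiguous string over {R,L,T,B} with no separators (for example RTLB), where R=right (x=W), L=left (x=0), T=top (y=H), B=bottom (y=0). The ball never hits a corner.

Final position: (14/3,0)
Wall sequence: TRB

1. t=1/3 → T at (22/3,12); v=(1,-3)
2. t=2/3 → R at (8,10); v=(-1,-3)
3. t=10/3 → B at (14/3,0); v=(-1,3)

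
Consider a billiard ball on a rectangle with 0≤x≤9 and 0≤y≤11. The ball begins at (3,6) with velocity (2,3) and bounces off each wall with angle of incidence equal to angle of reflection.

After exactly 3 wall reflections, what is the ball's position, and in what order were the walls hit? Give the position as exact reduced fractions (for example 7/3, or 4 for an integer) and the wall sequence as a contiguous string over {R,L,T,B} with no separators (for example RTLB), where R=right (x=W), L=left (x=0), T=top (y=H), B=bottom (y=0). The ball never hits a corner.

Final position: (13/3,0)
Wall sequence: TRB

1. t=5/3 → T at (19/3,11); v=(2,-3)
2. t=4/3 → R at (9,7); v=(-2,-3)
3. t=7/3 → B at (13/3,0); v=(-2,3)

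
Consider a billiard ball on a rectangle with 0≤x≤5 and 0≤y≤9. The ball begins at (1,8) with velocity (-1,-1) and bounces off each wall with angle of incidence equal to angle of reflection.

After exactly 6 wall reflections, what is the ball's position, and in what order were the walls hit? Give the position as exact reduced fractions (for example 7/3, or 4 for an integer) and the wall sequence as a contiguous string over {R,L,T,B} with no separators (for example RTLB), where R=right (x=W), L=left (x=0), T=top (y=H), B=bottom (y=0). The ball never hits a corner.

1. t=1 → L at (0,7); v=(1,-1)
2. t=5 → R at (5,2); v=(-1,-1)
3. t=2 → B at (3,0); v=(-1,1)
4. t=3 → L at (0,3); v=(1,1)
5. t=5 → R at (5,8); v=(-1,1)
6. t=1 → T at (4,9); v=(-1,-1)

Final position: (4,9)
Wall sequence: LRBLRT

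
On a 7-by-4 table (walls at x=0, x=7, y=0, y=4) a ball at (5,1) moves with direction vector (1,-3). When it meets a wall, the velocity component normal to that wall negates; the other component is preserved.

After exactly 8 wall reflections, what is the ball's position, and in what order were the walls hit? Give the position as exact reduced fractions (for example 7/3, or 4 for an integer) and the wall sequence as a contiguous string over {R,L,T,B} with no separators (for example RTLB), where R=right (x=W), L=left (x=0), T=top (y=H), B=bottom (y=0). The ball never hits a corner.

1. t=1/3 → B at (16/3,0); v=(1,3)
2. t=4/3 → T at (20/3,4); v=(1,-3)
3. t=1/3 → R at (7,3); v=(-1,-3)
4. t=1 → B at (6,0); v=(-1,3)
5. t=4/3 → T at (14/3,4); v=(-1,-3)
6. t=4/3 → B at (10/3,0); v=(-1,3)
7. t=4/3 → T at (2,4); v=(-1,-3)
8. t=4/3 → B at (2/3,0); v=(-1,3)

Final position: (2/3,0)
Wall sequence: BTRBTBTB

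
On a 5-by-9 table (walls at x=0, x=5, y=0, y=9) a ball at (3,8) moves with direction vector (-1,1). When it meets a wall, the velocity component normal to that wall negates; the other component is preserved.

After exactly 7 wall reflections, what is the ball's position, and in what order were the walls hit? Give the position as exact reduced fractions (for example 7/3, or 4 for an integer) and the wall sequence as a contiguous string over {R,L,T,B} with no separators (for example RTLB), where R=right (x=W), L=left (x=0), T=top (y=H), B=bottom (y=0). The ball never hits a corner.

1. t=1 → T at (2,9); v=(-1,-1)
2. t=2 → L at (0,7); v=(1,-1)
3. t=5 → R at (5,2); v=(-1,-1)
4. t=2 → B at (3,0); v=(-1,1)
5. t=3 → L at (0,3); v=(1,1)
6. t=5 → R at (5,8); v=(-1,1)
7. t=1 → T at (4,9); v=(-1,-1)

Final position: (4,9)
Wall sequence: TLRBLRT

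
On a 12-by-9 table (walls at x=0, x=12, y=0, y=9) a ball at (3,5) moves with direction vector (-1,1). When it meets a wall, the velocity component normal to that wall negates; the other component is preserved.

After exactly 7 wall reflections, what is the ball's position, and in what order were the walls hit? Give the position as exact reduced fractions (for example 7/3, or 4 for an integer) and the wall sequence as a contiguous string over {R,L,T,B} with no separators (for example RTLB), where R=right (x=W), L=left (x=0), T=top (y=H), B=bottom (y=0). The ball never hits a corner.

Final position: (4,0)
Wall sequence: LTBRTLB

1. t=3 → L at (0,8); v=(1,1)
2. t=1 → T at (1,9); v=(1,-1)
3. t=9 → B at (10,0); v=(1,1)
4. t=2 → R at (12,2); v=(-1,1)
5. t=7 → T at (5,9); v=(-1,-1)
6. t=5 → L at (0,4); v=(1,-1)
7. t=4 → B at (4,0); v=(1,1)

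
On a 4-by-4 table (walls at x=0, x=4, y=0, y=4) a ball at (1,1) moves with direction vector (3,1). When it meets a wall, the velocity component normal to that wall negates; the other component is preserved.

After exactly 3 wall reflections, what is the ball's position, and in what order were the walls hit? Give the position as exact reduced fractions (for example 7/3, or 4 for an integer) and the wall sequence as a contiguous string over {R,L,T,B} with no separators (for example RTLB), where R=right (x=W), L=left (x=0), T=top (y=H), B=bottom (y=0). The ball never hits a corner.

1. t=1 → R at (4,2); v=(-3,1)
2. t=4/3 → L at (0,10/3); v=(3,1)
3. t=2/3 → T at (2,4); v=(3,-1)

Final position: (2,4)
Wall sequence: RLT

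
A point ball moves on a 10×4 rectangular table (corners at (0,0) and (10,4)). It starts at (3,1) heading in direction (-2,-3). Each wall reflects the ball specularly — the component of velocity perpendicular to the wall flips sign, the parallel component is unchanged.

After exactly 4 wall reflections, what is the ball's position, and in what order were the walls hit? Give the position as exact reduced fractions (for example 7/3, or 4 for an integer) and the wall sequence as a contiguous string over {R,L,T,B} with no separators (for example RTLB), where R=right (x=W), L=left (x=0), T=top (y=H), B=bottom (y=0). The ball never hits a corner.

Final position: (3,0)
Wall sequence: BLTB

1. t=1/3 → B at (7/3,0); v=(-2,3)
2. t=7/6 → L at (0,7/2); v=(2,3)
3. t=1/6 → T at (1/3,4); v=(2,-3)
4. t=4/3 → B at (3,0); v=(2,3)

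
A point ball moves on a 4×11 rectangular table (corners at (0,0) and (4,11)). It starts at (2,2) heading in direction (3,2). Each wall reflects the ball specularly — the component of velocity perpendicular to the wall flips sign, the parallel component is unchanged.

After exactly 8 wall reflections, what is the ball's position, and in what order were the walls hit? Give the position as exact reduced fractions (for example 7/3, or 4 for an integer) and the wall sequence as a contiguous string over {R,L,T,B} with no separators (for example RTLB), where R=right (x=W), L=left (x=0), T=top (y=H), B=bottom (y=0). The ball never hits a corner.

1. t=2/3 → R at (4,10/3); v=(-3,2)
2. t=4/3 → L at (0,6); v=(3,2)
3. t=4/3 → R at (4,26/3); v=(-3,2)
4. t=7/6 → T at (1/2,11); v=(-3,-2)
5. t=1/6 → L at (0,32/3); v=(3,-2)
6. t=4/3 → R at (4,8); v=(-3,-2)
7. t=4/3 → L at (0,16/3); v=(3,-2)
8. t=4/3 → R at (4,8/3); v=(-3,-2)

Final position: (4,8/3)
Wall sequence: RLRTLRLR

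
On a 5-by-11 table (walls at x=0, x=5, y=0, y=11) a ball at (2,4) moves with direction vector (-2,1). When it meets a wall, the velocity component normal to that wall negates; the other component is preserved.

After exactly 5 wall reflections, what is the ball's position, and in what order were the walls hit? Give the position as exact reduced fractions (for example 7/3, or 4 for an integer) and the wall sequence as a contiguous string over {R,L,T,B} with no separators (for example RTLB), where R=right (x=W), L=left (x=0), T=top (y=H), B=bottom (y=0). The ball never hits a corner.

1. t=1 → L at (0,5); v=(2,1)
2. t=5/2 → R at (5,15/2); v=(-2,1)
3. t=5/2 → L at (0,10); v=(2,1)
4. t=1 → T at (2,11); v=(2,-1)
5. t=3/2 → R at (5,19/2); v=(-2,-1)

Final position: (5,19/2)
Wall sequence: LRLTR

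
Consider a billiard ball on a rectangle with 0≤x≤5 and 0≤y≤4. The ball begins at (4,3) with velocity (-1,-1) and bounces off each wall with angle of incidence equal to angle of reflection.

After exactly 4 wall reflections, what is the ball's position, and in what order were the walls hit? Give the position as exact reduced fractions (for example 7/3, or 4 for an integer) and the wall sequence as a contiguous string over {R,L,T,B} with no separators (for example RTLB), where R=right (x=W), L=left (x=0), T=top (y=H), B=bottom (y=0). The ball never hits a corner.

1. t=3 → B at (1,0); v=(-1,1)
2. t=1 → L at (0,1); v=(1,1)
3. t=3 → T at (3,4); v=(1,-1)
4. t=2 → R at (5,2); v=(-1,-1)

Final position: (5,2)
Wall sequence: BLTR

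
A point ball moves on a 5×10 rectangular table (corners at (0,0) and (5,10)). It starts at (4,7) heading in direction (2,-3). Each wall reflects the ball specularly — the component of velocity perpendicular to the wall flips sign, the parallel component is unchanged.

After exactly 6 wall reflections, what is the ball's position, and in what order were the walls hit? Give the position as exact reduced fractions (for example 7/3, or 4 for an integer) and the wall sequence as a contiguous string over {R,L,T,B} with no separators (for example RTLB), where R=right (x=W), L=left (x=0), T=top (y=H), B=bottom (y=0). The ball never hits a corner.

Final position: (0,3)
Wall sequence: RBLRTL

1. t=1/2 → R at (5,11/2); v=(-2,-3)
2. t=11/6 → B at (4/3,0); v=(-2,3)
3. t=2/3 → L at (0,2); v=(2,3)
4. t=5/2 → R at (5,19/2); v=(-2,3)
5. t=1/6 → T at (14/3,10); v=(-2,-3)
6. t=7/3 → L at (0,3); v=(2,-3)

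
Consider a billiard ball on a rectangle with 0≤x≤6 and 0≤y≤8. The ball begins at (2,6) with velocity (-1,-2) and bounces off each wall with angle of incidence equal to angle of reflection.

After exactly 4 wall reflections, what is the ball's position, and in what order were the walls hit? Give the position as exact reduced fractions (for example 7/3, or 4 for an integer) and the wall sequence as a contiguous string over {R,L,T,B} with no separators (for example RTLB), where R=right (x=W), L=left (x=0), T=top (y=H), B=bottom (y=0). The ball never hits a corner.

1. t=2 → L at (0,2); v=(1,-2)
2. t=1 → B at (1,0); v=(1,2)
3. t=4 → T at (5,8); v=(1,-2)
4. t=1 → R at (6,6); v=(-1,-2)

Final position: (6,6)
Wall sequence: LBTR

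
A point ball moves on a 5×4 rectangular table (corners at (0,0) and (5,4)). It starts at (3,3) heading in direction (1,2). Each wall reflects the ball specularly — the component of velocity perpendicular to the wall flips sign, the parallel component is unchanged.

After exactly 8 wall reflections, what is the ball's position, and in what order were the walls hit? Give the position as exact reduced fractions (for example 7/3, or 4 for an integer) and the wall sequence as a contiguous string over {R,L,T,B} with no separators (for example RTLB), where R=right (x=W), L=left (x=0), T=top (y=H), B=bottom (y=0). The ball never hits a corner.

Final position: (7/2,0)
Wall sequence: TRBTBLTB

1. t=1/2 → T at (7/2,4); v=(1,-2)
2. t=3/2 → R at (5,1); v=(-1,-2)
3. t=1/2 → B at (9/2,0); v=(-1,2)
4. t=2 → T at (5/2,4); v=(-1,-2)
5. t=2 → B at (1/2,0); v=(-1,2)
6. t=1/2 → L at (0,1); v=(1,2)
7. t=3/2 → T at (3/2,4); v=(1,-2)
8. t=2 → B at (7/2,0); v=(1,2)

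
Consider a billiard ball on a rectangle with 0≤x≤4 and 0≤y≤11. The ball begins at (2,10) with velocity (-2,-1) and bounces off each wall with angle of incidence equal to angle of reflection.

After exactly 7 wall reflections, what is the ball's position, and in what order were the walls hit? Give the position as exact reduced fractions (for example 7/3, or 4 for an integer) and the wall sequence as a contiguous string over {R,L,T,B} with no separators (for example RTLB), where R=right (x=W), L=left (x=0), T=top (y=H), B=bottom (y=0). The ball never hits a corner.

1. t=1 → L at (0,9); v=(2,-1)
2. t=2 → R at (4,7); v=(-2,-1)
3. t=2 → L at (0,5); v=(2,-1)
4. t=2 → R at (4,3); v=(-2,-1)
5. t=2 → L at (0,1); v=(2,-1)
6. t=1 → B at (2,0); v=(2,1)
7. t=1 → R at (4,1); v=(-2,1)

Final position: (4,1)
Wall sequence: LRLRLBR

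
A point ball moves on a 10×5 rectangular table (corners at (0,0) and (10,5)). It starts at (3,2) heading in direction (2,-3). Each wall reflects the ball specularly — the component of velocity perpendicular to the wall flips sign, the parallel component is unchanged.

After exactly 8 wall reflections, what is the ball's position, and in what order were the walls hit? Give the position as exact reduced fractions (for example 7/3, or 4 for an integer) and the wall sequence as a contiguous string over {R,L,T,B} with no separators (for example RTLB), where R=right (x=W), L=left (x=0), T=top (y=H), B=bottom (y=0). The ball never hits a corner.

Final position: (1,5)
Wall sequence: BTRBTBLT

1. t=2/3 → B at (13/3,0); v=(2,3)
2. t=5/3 → T at (23/3,5); v=(2,-3)
3. t=7/6 → R at (10,3/2); v=(-2,-3)
4. t=1/2 → B at (9,0); v=(-2,3)
5. t=5/3 → T at (17/3,5); v=(-2,-3)
6. t=5/3 → B at (7/3,0); v=(-2,3)
7. t=7/6 → L at (0,7/2); v=(2,3)
8. t=1/2 → T at (1,5); v=(2,-3)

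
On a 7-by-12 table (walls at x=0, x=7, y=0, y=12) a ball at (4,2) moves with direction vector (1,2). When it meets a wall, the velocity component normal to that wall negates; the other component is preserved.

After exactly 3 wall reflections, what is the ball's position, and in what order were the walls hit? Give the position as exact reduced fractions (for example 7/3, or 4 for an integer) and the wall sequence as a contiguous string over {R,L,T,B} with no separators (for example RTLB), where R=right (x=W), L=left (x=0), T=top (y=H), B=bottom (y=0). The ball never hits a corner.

1. t=3 → R at (7,8); v=(-1,2)
2. t=2 → T at (5,12); v=(-1,-2)
3. t=5 → L at (0,2); v=(1,-2)

Final position: (0,2)
Wall sequence: RTL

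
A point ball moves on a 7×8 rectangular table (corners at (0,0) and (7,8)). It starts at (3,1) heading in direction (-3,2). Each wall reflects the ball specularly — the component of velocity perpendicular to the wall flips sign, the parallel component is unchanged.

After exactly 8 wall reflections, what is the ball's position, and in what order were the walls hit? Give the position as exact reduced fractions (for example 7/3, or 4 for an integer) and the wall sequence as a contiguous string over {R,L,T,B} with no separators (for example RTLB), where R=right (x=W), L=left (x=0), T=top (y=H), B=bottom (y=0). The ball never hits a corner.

Final position: (7/2,8)
Wall sequence: LRTLBRLT

1. t=1 → L at (0,3); v=(3,2)
2. t=7/3 → R at (7,23/3); v=(-3,2)
3. t=1/6 → T at (13/2,8); v=(-3,-2)
4. t=13/6 → L at (0,11/3); v=(3,-2)
5. t=11/6 → B at (11/2,0); v=(3,2)
6. t=1/2 → R at (7,1); v=(-3,2)
7. t=7/3 → L at (0,17/3); v=(3,2)
8. t=7/6 → T at (7/2,8); v=(3,-2)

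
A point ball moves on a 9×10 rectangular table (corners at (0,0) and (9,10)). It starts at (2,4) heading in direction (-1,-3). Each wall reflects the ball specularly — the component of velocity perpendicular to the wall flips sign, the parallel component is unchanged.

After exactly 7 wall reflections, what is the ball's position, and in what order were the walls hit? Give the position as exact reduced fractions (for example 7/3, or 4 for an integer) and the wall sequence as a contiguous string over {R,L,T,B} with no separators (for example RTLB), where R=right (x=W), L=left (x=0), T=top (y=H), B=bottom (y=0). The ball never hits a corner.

1. t=4/3 → B at (2/3,0); v=(-1,3)
2. t=2/3 → L at (0,2); v=(1,3)
3. t=8/3 → T at (8/3,10); v=(1,-3)
4. t=10/3 → B at (6,0); v=(1,3)
5. t=3 → R at (9,9); v=(-1,3)
6. t=1/3 → T at (26/3,10); v=(-1,-3)
7. t=10/3 → B at (16/3,0); v=(-1,3)

Final position: (16/3,0)
Wall sequence: BLTBRTB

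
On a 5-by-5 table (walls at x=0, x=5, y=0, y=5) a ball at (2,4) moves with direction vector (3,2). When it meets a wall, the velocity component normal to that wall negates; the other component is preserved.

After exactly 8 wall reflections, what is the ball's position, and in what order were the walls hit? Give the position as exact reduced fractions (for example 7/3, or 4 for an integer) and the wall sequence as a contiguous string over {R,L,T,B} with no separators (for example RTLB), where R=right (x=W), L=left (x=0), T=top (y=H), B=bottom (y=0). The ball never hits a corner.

Final position: (5,2/3)
Wall sequence: TRLBRTLR

1. t=1/2 → T at (7/2,5); v=(3,-2)
2. t=1/2 → R at (5,4); v=(-3,-2)
3. t=5/3 → L at (0,2/3); v=(3,-2)
4. t=1/3 → B at (1,0); v=(3,2)
5. t=4/3 → R at (5,8/3); v=(-3,2)
6. t=7/6 → T at (3/2,5); v=(-3,-2)
7. t=1/2 → L at (0,4); v=(3,-2)
8. t=5/3 → R at (5,2/3); v=(-3,-2)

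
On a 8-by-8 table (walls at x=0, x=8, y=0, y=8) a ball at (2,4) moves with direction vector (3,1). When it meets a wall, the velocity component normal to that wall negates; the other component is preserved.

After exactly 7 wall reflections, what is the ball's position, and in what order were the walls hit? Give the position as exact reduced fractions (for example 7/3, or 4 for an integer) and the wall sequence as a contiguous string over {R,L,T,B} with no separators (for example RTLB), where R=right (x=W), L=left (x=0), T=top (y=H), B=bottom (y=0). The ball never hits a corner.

Final position: (8,2/3)
Wall sequence: RTLRLBR

1. t=2 → R at (8,6); v=(-3,1)
2. t=2 → T at (2,8); v=(-3,-1)
3. t=2/3 → L at (0,22/3); v=(3,-1)
4. t=8/3 → R at (8,14/3); v=(-3,-1)
5. t=8/3 → L at (0,2); v=(3,-1)
6. t=2 → B at (6,0); v=(3,1)
7. t=2/3 → R at (8,2/3); v=(-3,1)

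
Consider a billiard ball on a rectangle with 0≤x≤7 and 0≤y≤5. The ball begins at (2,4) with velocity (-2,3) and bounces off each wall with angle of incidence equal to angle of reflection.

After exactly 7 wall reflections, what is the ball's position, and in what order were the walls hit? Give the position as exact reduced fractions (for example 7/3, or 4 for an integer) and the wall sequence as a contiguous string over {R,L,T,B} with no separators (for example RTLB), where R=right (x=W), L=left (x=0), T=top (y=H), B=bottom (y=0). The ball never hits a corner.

Final position: (2,5)
Wall sequence: TLBTRBT

1. t=1/3 → T at (4/3,5); v=(-2,-3)
2. t=2/3 → L at (0,3); v=(2,-3)
3. t=1 → B at (2,0); v=(2,3)
4. t=5/3 → T at (16/3,5); v=(2,-3)
5. t=5/6 → R at (7,5/2); v=(-2,-3)
6. t=5/6 → B at (16/3,0); v=(-2,3)
7. t=5/3 → T at (2,5); v=(-2,-3)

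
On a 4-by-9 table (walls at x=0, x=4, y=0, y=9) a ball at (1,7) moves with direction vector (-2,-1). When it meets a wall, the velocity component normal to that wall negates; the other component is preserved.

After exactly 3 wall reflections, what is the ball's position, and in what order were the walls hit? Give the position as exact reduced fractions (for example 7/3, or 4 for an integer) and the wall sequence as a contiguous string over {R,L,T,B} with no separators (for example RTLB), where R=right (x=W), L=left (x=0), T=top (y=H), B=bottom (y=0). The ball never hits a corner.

Final position: (0,5/2)
Wall sequence: LRL

1. t=1/2 → L at (0,13/2); v=(2,-1)
2. t=2 → R at (4,9/2); v=(-2,-1)
3. t=2 → L at (0,5/2); v=(2,-1)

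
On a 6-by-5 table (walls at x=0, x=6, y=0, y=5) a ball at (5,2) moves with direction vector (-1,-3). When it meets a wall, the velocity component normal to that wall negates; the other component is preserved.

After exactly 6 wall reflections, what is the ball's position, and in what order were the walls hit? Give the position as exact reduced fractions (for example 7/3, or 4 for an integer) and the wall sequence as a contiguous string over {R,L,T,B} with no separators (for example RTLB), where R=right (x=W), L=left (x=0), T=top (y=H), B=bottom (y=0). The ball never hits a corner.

Final position: (7/3,0)
Wall sequence: BTBLTB

1. t=2/3 → B at (13/3,0); v=(-1,3)
2. t=5/3 → T at (8/3,5); v=(-1,-3)
3. t=5/3 → B at (1,0); v=(-1,3)
4. t=1 → L at (0,3); v=(1,3)
5. t=2/3 → T at (2/3,5); v=(1,-3)
6. t=5/3 → B at (7/3,0); v=(1,3)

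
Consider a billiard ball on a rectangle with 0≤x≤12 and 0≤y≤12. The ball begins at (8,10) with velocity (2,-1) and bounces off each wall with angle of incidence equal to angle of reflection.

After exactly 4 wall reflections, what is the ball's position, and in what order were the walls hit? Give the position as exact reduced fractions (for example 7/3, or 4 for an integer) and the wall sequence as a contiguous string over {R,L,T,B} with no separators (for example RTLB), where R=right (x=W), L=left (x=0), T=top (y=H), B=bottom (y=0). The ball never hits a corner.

1. t=2 → R at (12,8); v=(-2,-1)
2. t=6 → L at (0,2); v=(2,-1)
3. t=2 → B at (4,0); v=(2,1)
4. t=4 → R at (12,4); v=(-2,1)

Final position: (12,4)
Wall sequence: RLBR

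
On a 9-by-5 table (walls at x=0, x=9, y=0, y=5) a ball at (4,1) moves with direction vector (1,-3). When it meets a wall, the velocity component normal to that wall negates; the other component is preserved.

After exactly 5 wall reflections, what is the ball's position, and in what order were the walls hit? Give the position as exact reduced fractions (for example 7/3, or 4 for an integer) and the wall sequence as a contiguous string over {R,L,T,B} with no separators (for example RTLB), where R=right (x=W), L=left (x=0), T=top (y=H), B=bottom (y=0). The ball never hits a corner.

1. t=1/3 → B at (13/3,0); v=(1,3)
2. t=5/3 → T at (6,5); v=(1,-3)
3. t=5/3 → B at (23/3,0); v=(1,3)
4. t=4/3 → R at (9,4); v=(-1,3)
5. t=1/3 → T at (26/3,5); v=(-1,-3)

Final position: (26/3,5)
Wall sequence: BTBRT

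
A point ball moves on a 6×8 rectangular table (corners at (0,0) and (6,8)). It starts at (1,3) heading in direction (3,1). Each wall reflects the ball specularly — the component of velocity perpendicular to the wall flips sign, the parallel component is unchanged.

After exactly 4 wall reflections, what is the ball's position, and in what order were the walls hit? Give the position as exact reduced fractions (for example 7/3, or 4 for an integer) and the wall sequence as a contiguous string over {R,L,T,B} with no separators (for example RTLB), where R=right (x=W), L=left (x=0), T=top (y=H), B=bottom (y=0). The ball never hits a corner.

Final position: (6,22/3)
Wall sequence: RLTR

1. t=5/3 → R at (6,14/3); v=(-3,1)
2. t=2 → L at (0,20/3); v=(3,1)
3. t=4/3 → T at (4,8); v=(3,-1)
4. t=2/3 → R at (6,22/3); v=(-3,-1)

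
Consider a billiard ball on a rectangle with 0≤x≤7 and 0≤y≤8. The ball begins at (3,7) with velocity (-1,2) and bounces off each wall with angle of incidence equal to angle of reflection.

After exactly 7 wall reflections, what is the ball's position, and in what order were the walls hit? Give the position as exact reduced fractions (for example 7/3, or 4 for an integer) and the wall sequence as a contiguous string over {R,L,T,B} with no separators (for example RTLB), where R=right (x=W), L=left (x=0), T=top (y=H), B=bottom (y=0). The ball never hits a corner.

1. t=1/2 → T at (5/2,8); v=(-1,-2)
2. t=5/2 → L at (0,3); v=(1,-2)
3. t=3/2 → B at (3/2,0); v=(1,2)
4. t=4 → T at (11/2,8); v=(1,-2)
5. t=3/2 → R at (7,5); v=(-1,-2)
6. t=5/2 → B at (9/2,0); v=(-1,2)
7. t=4 → T at (1/2,8); v=(-1,-2)

Final position: (1/2,8)
Wall sequence: TLBTRBT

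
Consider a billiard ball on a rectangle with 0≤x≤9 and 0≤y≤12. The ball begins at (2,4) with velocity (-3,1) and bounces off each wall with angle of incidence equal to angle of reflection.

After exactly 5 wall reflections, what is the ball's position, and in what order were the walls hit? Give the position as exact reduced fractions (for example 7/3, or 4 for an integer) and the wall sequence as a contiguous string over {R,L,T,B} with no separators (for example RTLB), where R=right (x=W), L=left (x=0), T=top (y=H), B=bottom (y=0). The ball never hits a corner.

1. t=2/3 → L at (0,14/3); v=(3,1)
2. t=3 → R at (9,23/3); v=(-3,1)
3. t=3 → L at (0,32/3); v=(3,1)
4. t=4/3 → T at (4,12); v=(3,-1)
5. t=5/3 → R at (9,31/3); v=(-3,-1)

Final position: (9,31/3)
Wall sequence: LRLTR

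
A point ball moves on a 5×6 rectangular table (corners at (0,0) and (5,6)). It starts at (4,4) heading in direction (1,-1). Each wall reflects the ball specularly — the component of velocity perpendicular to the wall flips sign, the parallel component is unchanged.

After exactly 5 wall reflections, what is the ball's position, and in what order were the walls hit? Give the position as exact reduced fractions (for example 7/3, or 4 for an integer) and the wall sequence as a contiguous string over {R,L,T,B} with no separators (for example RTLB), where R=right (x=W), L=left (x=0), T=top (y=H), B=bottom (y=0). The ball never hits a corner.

1. t=1 → R at (5,3); v=(-1,-1)
2. t=3 → B at (2,0); v=(-1,1)
3. t=2 → L at (0,2); v=(1,1)
4. t=4 → T at (4,6); v=(1,-1)
5. t=1 → R at (5,5); v=(-1,-1)

Final position: (5,5)
Wall sequence: RBLTR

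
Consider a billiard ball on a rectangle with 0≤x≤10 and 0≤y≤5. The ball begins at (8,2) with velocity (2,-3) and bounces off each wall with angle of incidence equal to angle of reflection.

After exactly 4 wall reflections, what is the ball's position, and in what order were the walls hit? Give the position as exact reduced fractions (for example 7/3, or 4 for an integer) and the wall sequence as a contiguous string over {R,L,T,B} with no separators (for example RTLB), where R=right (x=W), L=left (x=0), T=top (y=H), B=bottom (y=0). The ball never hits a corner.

1. t=2/3 → B at (28/3,0); v=(2,3)
2. t=1/3 → R at (10,1); v=(-2,3)
3. t=4/3 → T at (22/3,5); v=(-2,-3)
4. t=5/3 → B at (4,0); v=(-2,3)

Final position: (4,0)
Wall sequence: BRTB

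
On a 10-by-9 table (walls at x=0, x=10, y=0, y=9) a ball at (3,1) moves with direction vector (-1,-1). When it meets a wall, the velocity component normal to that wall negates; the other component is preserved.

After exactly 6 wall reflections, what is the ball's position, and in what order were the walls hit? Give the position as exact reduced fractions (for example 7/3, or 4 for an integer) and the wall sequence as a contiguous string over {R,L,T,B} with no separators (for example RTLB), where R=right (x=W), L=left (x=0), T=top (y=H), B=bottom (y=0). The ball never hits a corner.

Final position: (0,4)
Wall sequence: BLTRBL

1. t=1 → B at (2,0); v=(-1,1)
2. t=2 → L at (0,2); v=(1,1)
3. t=7 → T at (7,9); v=(1,-1)
4. t=3 → R at (10,6); v=(-1,-1)
5. t=6 → B at (4,0); v=(-1,1)
6. t=4 → L at (0,4); v=(1,1)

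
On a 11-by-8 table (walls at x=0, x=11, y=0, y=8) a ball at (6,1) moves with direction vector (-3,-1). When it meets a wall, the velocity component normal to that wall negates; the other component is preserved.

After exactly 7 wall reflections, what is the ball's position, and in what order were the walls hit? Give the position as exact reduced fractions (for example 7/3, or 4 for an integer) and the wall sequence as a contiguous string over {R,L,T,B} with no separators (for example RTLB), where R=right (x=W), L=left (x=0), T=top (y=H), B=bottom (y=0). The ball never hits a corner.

1. t=1 → B at (3,0); v=(-3,1)
2. t=1 → L at (0,1); v=(3,1)
3. t=11/3 → R at (11,14/3); v=(-3,1)
4. t=10/3 → T at (1,8); v=(-3,-1)
5. t=1/3 → L at (0,23/3); v=(3,-1)
6. t=11/3 → R at (11,4); v=(-3,-1)
7. t=11/3 → L at (0,1/3); v=(3,-1)

Final position: (0,1/3)
Wall sequence: BLRTLRL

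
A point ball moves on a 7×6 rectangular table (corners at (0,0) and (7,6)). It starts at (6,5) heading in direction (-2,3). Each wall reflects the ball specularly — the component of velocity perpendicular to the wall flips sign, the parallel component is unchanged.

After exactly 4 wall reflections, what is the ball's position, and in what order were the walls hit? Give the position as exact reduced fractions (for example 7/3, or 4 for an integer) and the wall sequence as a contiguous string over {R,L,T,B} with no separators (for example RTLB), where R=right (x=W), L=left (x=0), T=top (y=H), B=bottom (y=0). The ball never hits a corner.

1. t=1/3 → T at (16/3,6); v=(-2,-3)
2. t=2 → B at (4/3,0); v=(-2,3)
3. t=2/3 → L at (0,2); v=(2,3)
4. t=4/3 → T at (8/3,6); v=(2,-3)

Final position: (8/3,6)
Wall sequence: TBLT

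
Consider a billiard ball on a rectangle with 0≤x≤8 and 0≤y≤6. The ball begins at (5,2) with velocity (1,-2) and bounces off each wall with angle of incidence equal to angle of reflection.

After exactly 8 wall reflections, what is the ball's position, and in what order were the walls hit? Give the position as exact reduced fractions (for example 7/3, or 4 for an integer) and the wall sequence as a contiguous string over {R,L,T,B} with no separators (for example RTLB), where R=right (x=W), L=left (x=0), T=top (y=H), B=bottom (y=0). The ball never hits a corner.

1. t=1 → B at (6,0); v=(1,2)
2. t=2 → R at (8,4); v=(-1,2)
3. t=1 → T at (7,6); v=(-1,-2)
4. t=3 → B at (4,0); v=(-1,2)
5. t=3 → T at (1,6); v=(-1,-2)
6. t=1 → L at (0,4); v=(1,-2)
7. t=2 → B at (2,0); v=(1,2)
8. t=3 → T at (5,6); v=(1,-2)

Final position: (5,6)
Wall sequence: BRTBTLBT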